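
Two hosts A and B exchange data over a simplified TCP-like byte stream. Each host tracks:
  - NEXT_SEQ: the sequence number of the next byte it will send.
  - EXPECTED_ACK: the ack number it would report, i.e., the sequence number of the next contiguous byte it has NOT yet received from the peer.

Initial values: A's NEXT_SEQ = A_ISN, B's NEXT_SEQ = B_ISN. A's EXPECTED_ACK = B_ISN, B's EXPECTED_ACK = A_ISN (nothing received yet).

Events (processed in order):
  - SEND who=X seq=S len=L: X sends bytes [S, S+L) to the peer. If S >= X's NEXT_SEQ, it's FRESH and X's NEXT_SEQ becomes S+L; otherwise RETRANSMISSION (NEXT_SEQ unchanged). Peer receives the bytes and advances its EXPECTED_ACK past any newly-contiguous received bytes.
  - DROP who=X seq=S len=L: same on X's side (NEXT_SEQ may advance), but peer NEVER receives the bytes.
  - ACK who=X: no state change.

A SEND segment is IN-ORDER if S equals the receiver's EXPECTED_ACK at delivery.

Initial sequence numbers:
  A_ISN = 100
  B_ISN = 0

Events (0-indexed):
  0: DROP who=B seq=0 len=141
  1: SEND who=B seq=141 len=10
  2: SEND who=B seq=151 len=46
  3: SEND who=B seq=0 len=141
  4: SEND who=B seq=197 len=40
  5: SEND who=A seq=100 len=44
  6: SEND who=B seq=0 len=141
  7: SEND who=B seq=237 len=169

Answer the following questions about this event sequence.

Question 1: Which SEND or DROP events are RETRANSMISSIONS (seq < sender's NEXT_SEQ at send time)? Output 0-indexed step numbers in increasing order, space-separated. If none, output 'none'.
Step 0: DROP seq=0 -> fresh
Step 1: SEND seq=141 -> fresh
Step 2: SEND seq=151 -> fresh
Step 3: SEND seq=0 -> retransmit
Step 4: SEND seq=197 -> fresh
Step 5: SEND seq=100 -> fresh
Step 6: SEND seq=0 -> retransmit
Step 7: SEND seq=237 -> fresh

Answer: 3 6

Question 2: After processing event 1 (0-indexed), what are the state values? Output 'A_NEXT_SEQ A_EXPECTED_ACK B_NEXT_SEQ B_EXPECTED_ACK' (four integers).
After event 0: A_seq=100 A_ack=0 B_seq=141 B_ack=100
After event 1: A_seq=100 A_ack=0 B_seq=151 B_ack=100

100 0 151 100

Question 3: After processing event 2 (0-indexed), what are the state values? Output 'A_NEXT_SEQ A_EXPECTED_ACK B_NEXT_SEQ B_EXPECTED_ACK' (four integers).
After event 0: A_seq=100 A_ack=0 B_seq=141 B_ack=100
After event 1: A_seq=100 A_ack=0 B_seq=151 B_ack=100
After event 2: A_seq=100 A_ack=0 B_seq=197 B_ack=100

100 0 197 100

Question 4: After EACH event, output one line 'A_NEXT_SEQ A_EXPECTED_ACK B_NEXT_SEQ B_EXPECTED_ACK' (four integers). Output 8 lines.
100 0 141 100
100 0 151 100
100 0 197 100
100 197 197 100
100 237 237 100
144 237 237 144
144 237 237 144
144 406 406 144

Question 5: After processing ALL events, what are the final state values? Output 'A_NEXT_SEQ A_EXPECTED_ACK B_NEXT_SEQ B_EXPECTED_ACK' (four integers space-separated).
Answer: 144 406 406 144

Derivation:
After event 0: A_seq=100 A_ack=0 B_seq=141 B_ack=100
After event 1: A_seq=100 A_ack=0 B_seq=151 B_ack=100
After event 2: A_seq=100 A_ack=0 B_seq=197 B_ack=100
After event 3: A_seq=100 A_ack=197 B_seq=197 B_ack=100
After event 4: A_seq=100 A_ack=237 B_seq=237 B_ack=100
After event 5: A_seq=144 A_ack=237 B_seq=237 B_ack=144
After event 6: A_seq=144 A_ack=237 B_seq=237 B_ack=144
After event 7: A_seq=144 A_ack=406 B_seq=406 B_ack=144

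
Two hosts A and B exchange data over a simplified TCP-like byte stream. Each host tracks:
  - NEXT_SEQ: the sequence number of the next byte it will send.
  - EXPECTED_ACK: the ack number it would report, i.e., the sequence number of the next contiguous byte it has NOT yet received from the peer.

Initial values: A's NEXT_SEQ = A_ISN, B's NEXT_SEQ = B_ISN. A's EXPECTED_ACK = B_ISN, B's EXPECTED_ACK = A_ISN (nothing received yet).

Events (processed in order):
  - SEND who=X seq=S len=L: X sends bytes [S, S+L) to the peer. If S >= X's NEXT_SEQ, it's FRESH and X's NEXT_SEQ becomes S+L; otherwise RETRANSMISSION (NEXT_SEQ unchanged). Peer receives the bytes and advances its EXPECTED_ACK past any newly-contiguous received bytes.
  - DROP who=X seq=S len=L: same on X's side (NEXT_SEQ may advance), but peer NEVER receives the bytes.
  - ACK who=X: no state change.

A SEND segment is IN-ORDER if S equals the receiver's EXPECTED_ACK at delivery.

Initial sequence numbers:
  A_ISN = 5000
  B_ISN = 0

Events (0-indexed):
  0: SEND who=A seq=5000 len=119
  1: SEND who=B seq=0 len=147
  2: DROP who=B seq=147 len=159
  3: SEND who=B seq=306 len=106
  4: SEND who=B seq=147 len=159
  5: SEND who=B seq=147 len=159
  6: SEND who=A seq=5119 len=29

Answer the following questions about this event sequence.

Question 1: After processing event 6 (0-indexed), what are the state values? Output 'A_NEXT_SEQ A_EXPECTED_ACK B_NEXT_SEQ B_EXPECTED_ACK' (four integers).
After event 0: A_seq=5119 A_ack=0 B_seq=0 B_ack=5119
After event 1: A_seq=5119 A_ack=147 B_seq=147 B_ack=5119
After event 2: A_seq=5119 A_ack=147 B_seq=306 B_ack=5119
After event 3: A_seq=5119 A_ack=147 B_seq=412 B_ack=5119
After event 4: A_seq=5119 A_ack=412 B_seq=412 B_ack=5119
After event 5: A_seq=5119 A_ack=412 B_seq=412 B_ack=5119
After event 6: A_seq=5148 A_ack=412 B_seq=412 B_ack=5148

5148 412 412 5148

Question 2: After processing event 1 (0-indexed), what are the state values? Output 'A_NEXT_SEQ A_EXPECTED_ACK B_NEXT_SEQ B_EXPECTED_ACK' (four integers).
After event 0: A_seq=5119 A_ack=0 B_seq=0 B_ack=5119
After event 1: A_seq=5119 A_ack=147 B_seq=147 B_ack=5119

5119 147 147 5119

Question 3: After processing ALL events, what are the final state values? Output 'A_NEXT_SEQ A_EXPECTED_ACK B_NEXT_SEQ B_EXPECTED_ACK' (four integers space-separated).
Answer: 5148 412 412 5148

Derivation:
After event 0: A_seq=5119 A_ack=0 B_seq=0 B_ack=5119
After event 1: A_seq=5119 A_ack=147 B_seq=147 B_ack=5119
After event 2: A_seq=5119 A_ack=147 B_seq=306 B_ack=5119
After event 3: A_seq=5119 A_ack=147 B_seq=412 B_ack=5119
After event 4: A_seq=5119 A_ack=412 B_seq=412 B_ack=5119
After event 5: A_seq=5119 A_ack=412 B_seq=412 B_ack=5119
After event 6: A_seq=5148 A_ack=412 B_seq=412 B_ack=5148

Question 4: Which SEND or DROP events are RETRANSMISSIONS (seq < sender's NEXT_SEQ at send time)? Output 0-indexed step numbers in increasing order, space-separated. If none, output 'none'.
Answer: 4 5

Derivation:
Step 0: SEND seq=5000 -> fresh
Step 1: SEND seq=0 -> fresh
Step 2: DROP seq=147 -> fresh
Step 3: SEND seq=306 -> fresh
Step 4: SEND seq=147 -> retransmit
Step 5: SEND seq=147 -> retransmit
Step 6: SEND seq=5119 -> fresh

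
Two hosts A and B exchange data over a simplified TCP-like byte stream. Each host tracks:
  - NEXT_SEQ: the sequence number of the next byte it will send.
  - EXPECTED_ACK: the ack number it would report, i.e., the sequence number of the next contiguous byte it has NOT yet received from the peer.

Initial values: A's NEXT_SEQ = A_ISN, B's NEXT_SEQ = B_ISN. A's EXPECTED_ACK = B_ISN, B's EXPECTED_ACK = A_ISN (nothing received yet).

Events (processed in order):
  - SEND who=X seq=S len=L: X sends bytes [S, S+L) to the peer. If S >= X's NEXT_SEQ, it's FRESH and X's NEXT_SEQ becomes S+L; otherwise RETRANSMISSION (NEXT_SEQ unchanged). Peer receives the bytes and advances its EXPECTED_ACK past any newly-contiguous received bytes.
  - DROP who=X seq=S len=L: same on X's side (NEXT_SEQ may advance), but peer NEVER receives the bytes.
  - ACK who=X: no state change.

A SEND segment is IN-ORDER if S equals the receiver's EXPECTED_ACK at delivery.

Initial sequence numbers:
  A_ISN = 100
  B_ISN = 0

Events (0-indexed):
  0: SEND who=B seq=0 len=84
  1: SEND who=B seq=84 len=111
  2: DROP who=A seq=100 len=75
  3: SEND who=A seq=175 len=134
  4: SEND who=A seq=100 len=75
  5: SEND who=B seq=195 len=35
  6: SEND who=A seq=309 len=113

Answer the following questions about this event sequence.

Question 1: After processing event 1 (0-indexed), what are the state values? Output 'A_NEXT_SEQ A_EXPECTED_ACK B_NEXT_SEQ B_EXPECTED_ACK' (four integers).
After event 0: A_seq=100 A_ack=84 B_seq=84 B_ack=100
After event 1: A_seq=100 A_ack=195 B_seq=195 B_ack=100

100 195 195 100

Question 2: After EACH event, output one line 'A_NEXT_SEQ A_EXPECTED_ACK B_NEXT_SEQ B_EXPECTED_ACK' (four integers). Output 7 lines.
100 84 84 100
100 195 195 100
175 195 195 100
309 195 195 100
309 195 195 309
309 230 230 309
422 230 230 422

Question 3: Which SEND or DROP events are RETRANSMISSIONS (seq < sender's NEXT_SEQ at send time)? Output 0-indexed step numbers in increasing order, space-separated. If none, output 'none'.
Answer: 4

Derivation:
Step 0: SEND seq=0 -> fresh
Step 1: SEND seq=84 -> fresh
Step 2: DROP seq=100 -> fresh
Step 3: SEND seq=175 -> fresh
Step 4: SEND seq=100 -> retransmit
Step 5: SEND seq=195 -> fresh
Step 6: SEND seq=309 -> fresh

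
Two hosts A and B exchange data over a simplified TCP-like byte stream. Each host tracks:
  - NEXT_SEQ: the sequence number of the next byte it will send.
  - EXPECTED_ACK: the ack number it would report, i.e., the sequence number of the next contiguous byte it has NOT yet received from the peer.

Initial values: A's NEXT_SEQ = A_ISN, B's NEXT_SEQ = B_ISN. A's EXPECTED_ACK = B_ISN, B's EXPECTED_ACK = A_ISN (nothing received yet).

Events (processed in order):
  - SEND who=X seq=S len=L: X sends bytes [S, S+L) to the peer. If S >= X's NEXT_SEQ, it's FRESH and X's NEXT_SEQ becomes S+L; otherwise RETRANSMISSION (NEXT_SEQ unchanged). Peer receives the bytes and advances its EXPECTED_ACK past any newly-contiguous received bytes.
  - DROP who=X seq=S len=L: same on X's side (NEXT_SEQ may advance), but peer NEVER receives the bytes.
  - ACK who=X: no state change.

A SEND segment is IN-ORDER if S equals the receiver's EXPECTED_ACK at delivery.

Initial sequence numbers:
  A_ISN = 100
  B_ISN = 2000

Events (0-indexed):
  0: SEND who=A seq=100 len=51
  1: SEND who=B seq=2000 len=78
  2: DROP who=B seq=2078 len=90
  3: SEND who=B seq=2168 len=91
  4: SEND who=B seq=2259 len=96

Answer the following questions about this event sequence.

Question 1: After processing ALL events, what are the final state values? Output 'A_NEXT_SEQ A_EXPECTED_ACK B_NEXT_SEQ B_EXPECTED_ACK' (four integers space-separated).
After event 0: A_seq=151 A_ack=2000 B_seq=2000 B_ack=151
After event 1: A_seq=151 A_ack=2078 B_seq=2078 B_ack=151
After event 2: A_seq=151 A_ack=2078 B_seq=2168 B_ack=151
After event 3: A_seq=151 A_ack=2078 B_seq=2259 B_ack=151
After event 4: A_seq=151 A_ack=2078 B_seq=2355 B_ack=151

Answer: 151 2078 2355 151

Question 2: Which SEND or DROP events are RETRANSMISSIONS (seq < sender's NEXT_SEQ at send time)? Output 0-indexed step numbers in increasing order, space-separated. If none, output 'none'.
Answer: none

Derivation:
Step 0: SEND seq=100 -> fresh
Step 1: SEND seq=2000 -> fresh
Step 2: DROP seq=2078 -> fresh
Step 3: SEND seq=2168 -> fresh
Step 4: SEND seq=2259 -> fresh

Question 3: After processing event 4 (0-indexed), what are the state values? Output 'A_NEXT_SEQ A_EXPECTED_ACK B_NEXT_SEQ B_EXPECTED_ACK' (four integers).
After event 0: A_seq=151 A_ack=2000 B_seq=2000 B_ack=151
After event 1: A_seq=151 A_ack=2078 B_seq=2078 B_ack=151
After event 2: A_seq=151 A_ack=2078 B_seq=2168 B_ack=151
After event 3: A_seq=151 A_ack=2078 B_seq=2259 B_ack=151
After event 4: A_seq=151 A_ack=2078 B_seq=2355 B_ack=151

151 2078 2355 151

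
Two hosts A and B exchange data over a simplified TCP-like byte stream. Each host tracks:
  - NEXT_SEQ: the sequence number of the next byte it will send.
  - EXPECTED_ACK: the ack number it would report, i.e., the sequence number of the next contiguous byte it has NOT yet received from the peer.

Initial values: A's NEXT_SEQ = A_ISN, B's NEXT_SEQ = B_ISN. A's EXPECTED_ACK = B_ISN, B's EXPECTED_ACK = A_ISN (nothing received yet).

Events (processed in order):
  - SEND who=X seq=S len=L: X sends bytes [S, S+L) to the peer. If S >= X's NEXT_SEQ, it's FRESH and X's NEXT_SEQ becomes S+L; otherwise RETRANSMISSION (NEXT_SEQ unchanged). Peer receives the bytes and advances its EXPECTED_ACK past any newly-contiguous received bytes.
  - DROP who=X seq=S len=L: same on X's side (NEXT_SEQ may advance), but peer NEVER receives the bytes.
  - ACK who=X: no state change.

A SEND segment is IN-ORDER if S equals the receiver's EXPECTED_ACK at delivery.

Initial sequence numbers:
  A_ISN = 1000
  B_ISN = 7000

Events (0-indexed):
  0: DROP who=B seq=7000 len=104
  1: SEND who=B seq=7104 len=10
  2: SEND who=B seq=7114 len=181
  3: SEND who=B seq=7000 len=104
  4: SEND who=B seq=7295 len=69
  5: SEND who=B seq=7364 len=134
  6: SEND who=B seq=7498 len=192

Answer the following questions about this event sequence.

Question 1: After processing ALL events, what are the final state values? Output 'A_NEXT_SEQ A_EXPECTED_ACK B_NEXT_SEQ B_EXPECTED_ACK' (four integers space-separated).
Answer: 1000 7690 7690 1000

Derivation:
After event 0: A_seq=1000 A_ack=7000 B_seq=7104 B_ack=1000
After event 1: A_seq=1000 A_ack=7000 B_seq=7114 B_ack=1000
After event 2: A_seq=1000 A_ack=7000 B_seq=7295 B_ack=1000
After event 3: A_seq=1000 A_ack=7295 B_seq=7295 B_ack=1000
After event 4: A_seq=1000 A_ack=7364 B_seq=7364 B_ack=1000
After event 5: A_seq=1000 A_ack=7498 B_seq=7498 B_ack=1000
After event 6: A_seq=1000 A_ack=7690 B_seq=7690 B_ack=1000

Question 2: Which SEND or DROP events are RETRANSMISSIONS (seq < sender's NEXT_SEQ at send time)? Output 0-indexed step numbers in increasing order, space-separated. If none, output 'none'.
Answer: 3

Derivation:
Step 0: DROP seq=7000 -> fresh
Step 1: SEND seq=7104 -> fresh
Step 2: SEND seq=7114 -> fresh
Step 3: SEND seq=7000 -> retransmit
Step 4: SEND seq=7295 -> fresh
Step 5: SEND seq=7364 -> fresh
Step 6: SEND seq=7498 -> fresh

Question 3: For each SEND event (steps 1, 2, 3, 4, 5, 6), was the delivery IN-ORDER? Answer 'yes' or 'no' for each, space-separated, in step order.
Answer: no no yes yes yes yes

Derivation:
Step 1: SEND seq=7104 -> out-of-order
Step 2: SEND seq=7114 -> out-of-order
Step 3: SEND seq=7000 -> in-order
Step 4: SEND seq=7295 -> in-order
Step 5: SEND seq=7364 -> in-order
Step 6: SEND seq=7498 -> in-order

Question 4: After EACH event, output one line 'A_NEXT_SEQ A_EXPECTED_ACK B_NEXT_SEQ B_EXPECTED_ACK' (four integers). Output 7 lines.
1000 7000 7104 1000
1000 7000 7114 1000
1000 7000 7295 1000
1000 7295 7295 1000
1000 7364 7364 1000
1000 7498 7498 1000
1000 7690 7690 1000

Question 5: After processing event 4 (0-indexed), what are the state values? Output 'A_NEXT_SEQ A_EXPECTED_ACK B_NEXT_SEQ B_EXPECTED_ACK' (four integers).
After event 0: A_seq=1000 A_ack=7000 B_seq=7104 B_ack=1000
After event 1: A_seq=1000 A_ack=7000 B_seq=7114 B_ack=1000
After event 2: A_seq=1000 A_ack=7000 B_seq=7295 B_ack=1000
After event 3: A_seq=1000 A_ack=7295 B_seq=7295 B_ack=1000
After event 4: A_seq=1000 A_ack=7364 B_seq=7364 B_ack=1000

1000 7364 7364 1000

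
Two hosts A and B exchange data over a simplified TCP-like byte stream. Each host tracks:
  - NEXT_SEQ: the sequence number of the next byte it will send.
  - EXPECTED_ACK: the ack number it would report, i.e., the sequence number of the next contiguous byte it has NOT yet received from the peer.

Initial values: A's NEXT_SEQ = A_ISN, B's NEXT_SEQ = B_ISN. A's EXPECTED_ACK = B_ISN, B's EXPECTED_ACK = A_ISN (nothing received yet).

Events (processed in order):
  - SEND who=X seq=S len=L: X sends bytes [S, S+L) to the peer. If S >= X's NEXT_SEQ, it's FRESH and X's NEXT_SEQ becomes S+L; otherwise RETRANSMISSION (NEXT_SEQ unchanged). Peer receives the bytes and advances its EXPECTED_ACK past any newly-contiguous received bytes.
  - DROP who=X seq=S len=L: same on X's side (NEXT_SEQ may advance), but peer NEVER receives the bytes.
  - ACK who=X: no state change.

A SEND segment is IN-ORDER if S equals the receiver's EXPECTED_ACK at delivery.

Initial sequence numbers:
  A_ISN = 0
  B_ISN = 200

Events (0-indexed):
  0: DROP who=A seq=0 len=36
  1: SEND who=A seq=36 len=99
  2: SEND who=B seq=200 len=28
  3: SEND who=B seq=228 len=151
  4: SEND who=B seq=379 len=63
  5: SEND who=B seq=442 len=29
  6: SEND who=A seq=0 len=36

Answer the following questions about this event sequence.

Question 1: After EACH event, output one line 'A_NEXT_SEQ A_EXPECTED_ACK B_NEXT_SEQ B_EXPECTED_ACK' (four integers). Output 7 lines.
36 200 200 0
135 200 200 0
135 228 228 0
135 379 379 0
135 442 442 0
135 471 471 0
135 471 471 135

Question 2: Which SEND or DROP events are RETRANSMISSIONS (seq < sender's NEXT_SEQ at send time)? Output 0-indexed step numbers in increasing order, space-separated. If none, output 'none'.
Step 0: DROP seq=0 -> fresh
Step 1: SEND seq=36 -> fresh
Step 2: SEND seq=200 -> fresh
Step 3: SEND seq=228 -> fresh
Step 4: SEND seq=379 -> fresh
Step 5: SEND seq=442 -> fresh
Step 6: SEND seq=0 -> retransmit

Answer: 6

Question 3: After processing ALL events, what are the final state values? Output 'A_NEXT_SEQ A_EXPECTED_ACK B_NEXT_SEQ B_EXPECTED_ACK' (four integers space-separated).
Answer: 135 471 471 135

Derivation:
After event 0: A_seq=36 A_ack=200 B_seq=200 B_ack=0
After event 1: A_seq=135 A_ack=200 B_seq=200 B_ack=0
After event 2: A_seq=135 A_ack=228 B_seq=228 B_ack=0
After event 3: A_seq=135 A_ack=379 B_seq=379 B_ack=0
After event 4: A_seq=135 A_ack=442 B_seq=442 B_ack=0
After event 5: A_seq=135 A_ack=471 B_seq=471 B_ack=0
After event 6: A_seq=135 A_ack=471 B_seq=471 B_ack=135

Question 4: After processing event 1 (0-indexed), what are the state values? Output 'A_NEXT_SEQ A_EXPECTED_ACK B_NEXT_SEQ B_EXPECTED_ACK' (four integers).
After event 0: A_seq=36 A_ack=200 B_seq=200 B_ack=0
After event 1: A_seq=135 A_ack=200 B_seq=200 B_ack=0

135 200 200 0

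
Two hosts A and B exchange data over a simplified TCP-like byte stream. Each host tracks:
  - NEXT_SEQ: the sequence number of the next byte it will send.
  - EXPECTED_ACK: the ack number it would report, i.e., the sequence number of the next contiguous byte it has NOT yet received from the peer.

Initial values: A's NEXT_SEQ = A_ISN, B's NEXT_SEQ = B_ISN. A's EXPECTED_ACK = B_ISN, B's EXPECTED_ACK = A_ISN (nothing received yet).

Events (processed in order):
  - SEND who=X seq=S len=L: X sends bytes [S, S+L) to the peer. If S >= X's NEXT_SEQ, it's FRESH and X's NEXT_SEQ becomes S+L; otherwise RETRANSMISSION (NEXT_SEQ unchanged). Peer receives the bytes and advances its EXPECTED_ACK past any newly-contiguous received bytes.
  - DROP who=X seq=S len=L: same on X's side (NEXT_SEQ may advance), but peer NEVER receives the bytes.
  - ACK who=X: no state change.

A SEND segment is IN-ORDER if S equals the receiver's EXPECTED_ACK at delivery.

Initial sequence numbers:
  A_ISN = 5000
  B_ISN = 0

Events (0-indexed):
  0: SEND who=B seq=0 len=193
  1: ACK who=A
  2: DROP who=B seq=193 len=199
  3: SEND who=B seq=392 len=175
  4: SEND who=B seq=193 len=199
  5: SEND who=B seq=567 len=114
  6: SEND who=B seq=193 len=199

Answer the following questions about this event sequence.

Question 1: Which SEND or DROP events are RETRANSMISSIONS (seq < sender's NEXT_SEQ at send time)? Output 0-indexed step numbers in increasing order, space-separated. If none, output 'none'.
Answer: 4 6

Derivation:
Step 0: SEND seq=0 -> fresh
Step 2: DROP seq=193 -> fresh
Step 3: SEND seq=392 -> fresh
Step 4: SEND seq=193 -> retransmit
Step 5: SEND seq=567 -> fresh
Step 6: SEND seq=193 -> retransmit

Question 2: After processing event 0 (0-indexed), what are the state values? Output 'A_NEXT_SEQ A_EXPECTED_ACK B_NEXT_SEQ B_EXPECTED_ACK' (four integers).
After event 0: A_seq=5000 A_ack=193 B_seq=193 B_ack=5000

5000 193 193 5000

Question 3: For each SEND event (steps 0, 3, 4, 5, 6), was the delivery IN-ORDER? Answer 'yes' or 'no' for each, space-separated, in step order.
Step 0: SEND seq=0 -> in-order
Step 3: SEND seq=392 -> out-of-order
Step 4: SEND seq=193 -> in-order
Step 5: SEND seq=567 -> in-order
Step 6: SEND seq=193 -> out-of-order

Answer: yes no yes yes no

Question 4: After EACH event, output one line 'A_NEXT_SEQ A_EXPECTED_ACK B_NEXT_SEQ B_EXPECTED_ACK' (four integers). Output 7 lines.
5000 193 193 5000
5000 193 193 5000
5000 193 392 5000
5000 193 567 5000
5000 567 567 5000
5000 681 681 5000
5000 681 681 5000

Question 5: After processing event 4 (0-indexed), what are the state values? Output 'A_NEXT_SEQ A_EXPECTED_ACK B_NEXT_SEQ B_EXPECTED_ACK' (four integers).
After event 0: A_seq=5000 A_ack=193 B_seq=193 B_ack=5000
After event 1: A_seq=5000 A_ack=193 B_seq=193 B_ack=5000
After event 2: A_seq=5000 A_ack=193 B_seq=392 B_ack=5000
After event 3: A_seq=5000 A_ack=193 B_seq=567 B_ack=5000
After event 4: A_seq=5000 A_ack=567 B_seq=567 B_ack=5000

5000 567 567 5000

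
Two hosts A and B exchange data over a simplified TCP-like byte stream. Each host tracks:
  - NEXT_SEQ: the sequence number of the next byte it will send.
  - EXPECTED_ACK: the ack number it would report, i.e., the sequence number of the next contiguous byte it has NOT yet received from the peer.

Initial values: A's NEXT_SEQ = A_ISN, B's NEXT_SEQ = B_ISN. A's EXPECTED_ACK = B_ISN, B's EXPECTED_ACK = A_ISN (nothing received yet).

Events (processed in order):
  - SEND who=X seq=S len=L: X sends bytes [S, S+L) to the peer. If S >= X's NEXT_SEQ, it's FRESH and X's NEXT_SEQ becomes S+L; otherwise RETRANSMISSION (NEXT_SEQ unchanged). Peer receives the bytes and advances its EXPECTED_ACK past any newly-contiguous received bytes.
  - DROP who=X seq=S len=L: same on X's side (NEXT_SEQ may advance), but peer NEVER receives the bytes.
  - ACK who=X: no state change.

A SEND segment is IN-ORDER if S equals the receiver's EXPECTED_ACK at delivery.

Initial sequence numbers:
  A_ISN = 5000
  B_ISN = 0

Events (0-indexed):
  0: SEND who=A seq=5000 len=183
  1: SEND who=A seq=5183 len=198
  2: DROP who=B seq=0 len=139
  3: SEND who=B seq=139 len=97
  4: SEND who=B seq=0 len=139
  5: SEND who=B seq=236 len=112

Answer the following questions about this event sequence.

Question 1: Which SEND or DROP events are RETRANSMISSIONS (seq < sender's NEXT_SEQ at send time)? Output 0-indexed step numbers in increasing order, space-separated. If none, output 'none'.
Step 0: SEND seq=5000 -> fresh
Step 1: SEND seq=5183 -> fresh
Step 2: DROP seq=0 -> fresh
Step 3: SEND seq=139 -> fresh
Step 4: SEND seq=0 -> retransmit
Step 5: SEND seq=236 -> fresh

Answer: 4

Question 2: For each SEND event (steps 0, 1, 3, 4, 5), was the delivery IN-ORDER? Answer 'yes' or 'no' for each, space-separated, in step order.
Step 0: SEND seq=5000 -> in-order
Step 1: SEND seq=5183 -> in-order
Step 3: SEND seq=139 -> out-of-order
Step 4: SEND seq=0 -> in-order
Step 5: SEND seq=236 -> in-order

Answer: yes yes no yes yes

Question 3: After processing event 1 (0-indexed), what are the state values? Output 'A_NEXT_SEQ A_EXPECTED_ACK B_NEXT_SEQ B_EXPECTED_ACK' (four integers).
After event 0: A_seq=5183 A_ack=0 B_seq=0 B_ack=5183
After event 1: A_seq=5381 A_ack=0 B_seq=0 B_ack=5381

5381 0 0 5381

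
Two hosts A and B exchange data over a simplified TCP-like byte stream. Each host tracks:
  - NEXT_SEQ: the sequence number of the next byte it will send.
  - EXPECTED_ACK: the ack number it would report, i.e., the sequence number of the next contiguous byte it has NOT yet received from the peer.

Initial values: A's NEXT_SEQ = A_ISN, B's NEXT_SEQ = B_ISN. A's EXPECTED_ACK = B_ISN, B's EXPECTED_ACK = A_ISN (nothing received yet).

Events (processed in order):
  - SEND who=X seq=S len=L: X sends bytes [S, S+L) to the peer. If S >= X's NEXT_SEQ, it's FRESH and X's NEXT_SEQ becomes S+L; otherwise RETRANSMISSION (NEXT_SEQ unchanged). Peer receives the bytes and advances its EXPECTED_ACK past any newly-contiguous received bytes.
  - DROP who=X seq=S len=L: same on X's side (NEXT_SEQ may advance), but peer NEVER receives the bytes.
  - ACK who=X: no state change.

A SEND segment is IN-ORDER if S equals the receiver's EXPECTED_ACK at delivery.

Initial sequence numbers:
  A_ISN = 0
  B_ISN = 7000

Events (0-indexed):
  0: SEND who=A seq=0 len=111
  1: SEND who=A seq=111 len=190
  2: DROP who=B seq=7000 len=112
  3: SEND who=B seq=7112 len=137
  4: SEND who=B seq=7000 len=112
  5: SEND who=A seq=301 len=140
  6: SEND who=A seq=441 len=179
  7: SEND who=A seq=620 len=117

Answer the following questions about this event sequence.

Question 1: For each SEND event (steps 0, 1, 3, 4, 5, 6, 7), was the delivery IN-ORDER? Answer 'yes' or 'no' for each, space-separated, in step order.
Answer: yes yes no yes yes yes yes

Derivation:
Step 0: SEND seq=0 -> in-order
Step 1: SEND seq=111 -> in-order
Step 3: SEND seq=7112 -> out-of-order
Step 4: SEND seq=7000 -> in-order
Step 5: SEND seq=301 -> in-order
Step 6: SEND seq=441 -> in-order
Step 7: SEND seq=620 -> in-order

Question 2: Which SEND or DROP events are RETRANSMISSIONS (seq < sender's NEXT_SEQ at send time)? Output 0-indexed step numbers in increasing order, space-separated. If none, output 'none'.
Step 0: SEND seq=0 -> fresh
Step 1: SEND seq=111 -> fresh
Step 2: DROP seq=7000 -> fresh
Step 3: SEND seq=7112 -> fresh
Step 4: SEND seq=7000 -> retransmit
Step 5: SEND seq=301 -> fresh
Step 6: SEND seq=441 -> fresh
Step 7: SEND seq=620 -> fresh

Answer: 4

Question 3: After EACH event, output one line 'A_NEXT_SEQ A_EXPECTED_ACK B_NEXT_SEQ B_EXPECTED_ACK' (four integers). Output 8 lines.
111 7000 7000 111
301 7000 7000 301
301 7000 7112 301
301 7000 7249 301
301 7249 7249 301
441 7249 7249 441
620 7249 7249 620
737 7249 7249 737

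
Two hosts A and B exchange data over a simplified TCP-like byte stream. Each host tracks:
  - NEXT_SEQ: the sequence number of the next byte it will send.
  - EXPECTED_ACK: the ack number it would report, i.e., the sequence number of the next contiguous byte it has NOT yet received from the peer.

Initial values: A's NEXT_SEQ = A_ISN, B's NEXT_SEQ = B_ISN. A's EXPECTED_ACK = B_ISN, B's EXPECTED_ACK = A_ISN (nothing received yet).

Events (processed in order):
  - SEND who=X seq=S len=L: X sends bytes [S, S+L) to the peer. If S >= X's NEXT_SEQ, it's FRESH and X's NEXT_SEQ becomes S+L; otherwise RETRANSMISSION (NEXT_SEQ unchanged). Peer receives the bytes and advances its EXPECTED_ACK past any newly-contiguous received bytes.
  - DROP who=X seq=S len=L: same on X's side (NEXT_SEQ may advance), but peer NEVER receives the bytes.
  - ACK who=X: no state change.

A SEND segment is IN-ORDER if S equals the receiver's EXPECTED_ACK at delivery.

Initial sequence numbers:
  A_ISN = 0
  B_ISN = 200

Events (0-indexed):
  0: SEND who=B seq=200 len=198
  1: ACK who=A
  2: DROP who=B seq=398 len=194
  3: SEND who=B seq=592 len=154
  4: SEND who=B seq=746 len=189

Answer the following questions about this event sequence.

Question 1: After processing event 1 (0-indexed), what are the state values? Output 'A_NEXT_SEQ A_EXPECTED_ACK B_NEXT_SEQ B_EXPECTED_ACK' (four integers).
After event 0: A_seq=0 A_ack=398 B_seq=398 B_ack=0
After event 1: A_seq=0 A_ack=398 B_seq=398 B_ack=0

0 398 398 0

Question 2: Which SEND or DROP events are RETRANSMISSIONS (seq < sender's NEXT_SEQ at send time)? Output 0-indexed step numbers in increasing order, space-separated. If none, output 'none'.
Step 0: SEND seq=200 -> fresh
Step 2: DROP seq=398 -> fresh
Step 3: SEND seq=592 -> fresh
Step 4: SEND seq=746 -> fresh

Answer: none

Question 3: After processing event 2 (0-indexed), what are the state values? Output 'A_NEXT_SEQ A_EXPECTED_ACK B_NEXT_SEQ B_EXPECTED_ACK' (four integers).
After event 0: A_seq=0 A_ack=398 B_seq=398 B_ack=0
After event 1: A_seq=0 A_ack=398 B_seq=398 B_ack=0
After event 2: A_seq=0 A_ack=398 B_seq=592 B_ack=0

0 398 592 0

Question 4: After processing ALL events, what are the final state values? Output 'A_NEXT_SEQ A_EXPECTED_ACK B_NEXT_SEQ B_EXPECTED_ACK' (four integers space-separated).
Answer: 0 398 935 0

Derivation:
After event 0: A_seq=0 A_ack=398 B_seq=398 B_ack=0
After event 1: A_seq=0 A_ack=398 B_seq=398 B_ack=0
After event 2: A_seq=0 A_ack=398 B_seq=592 B_ack=0
After event 3: A_seq=0 A_ack=398 B_seq=746 B_ack=0
After event 4: A_seq=0 A_ack=398 B_seq=935 B_ack=0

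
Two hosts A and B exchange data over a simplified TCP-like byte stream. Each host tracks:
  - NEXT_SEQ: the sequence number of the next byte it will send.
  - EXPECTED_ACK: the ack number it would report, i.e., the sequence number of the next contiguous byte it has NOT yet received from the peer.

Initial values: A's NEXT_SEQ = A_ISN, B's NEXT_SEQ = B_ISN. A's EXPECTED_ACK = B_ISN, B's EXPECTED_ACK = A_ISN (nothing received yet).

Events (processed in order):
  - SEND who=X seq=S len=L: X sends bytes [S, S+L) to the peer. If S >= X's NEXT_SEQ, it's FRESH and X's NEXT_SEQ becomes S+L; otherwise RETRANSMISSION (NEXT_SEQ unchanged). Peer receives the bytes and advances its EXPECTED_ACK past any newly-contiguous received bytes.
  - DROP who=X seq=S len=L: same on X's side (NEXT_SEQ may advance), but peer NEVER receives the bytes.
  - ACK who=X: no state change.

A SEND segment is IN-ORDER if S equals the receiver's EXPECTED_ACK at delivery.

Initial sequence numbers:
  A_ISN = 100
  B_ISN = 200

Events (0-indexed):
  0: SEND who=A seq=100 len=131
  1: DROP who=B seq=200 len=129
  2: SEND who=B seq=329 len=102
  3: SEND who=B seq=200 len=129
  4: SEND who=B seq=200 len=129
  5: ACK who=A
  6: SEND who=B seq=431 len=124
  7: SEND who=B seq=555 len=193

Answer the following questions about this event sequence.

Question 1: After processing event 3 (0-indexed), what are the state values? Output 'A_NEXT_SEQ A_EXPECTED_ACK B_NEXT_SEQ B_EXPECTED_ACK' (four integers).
After event 0: A_seq=231 A_ack=200 B_seq=200 B_ack=231
After event 1: A_seq=231 A_ack=200 B_seq=329 B_ack=231
After event 2: A_seq=231 A_ack=200 B_seq=431 B_ack=231
After event 3: A_seq=231 A_ack=431 B_seq=431 B_ack=231

231 431 431 231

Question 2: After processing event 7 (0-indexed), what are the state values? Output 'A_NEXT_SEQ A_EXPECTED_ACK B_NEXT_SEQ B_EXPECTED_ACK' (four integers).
After event 0: A_seq=231 A_ack=200 B_seq=200 B_ack=231
After event 1: A_seq=231 A_ack=200 B_seq=329 B_ack=231
After event 2: A_seq=231 A_ack=200 B_seq=431 B_ack=231
After event 3: A_seq=231 A_ack=431 B_seq=431 B_ack=231
After event 4: A_seq=231 A_ack=431 B_seq=431 B_ack=231
After event 5: A_seq=231 A_ack=431 B_seq=431 B_ack=231
After event 6: A_seq=231 A_ack=555 B_seq=555 B_ack=231
After event 7: A_seq=231 A_ack=748 B_seq=748 B_ack=231

231 748 748 231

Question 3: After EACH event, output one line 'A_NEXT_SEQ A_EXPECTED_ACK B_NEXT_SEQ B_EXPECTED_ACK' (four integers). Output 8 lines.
231 200 200 231
231 200 329 231
231 200 431 231
231 431 431 231
231 431 431 231
231 431 431 231
231 555 555 231
231 748 748 231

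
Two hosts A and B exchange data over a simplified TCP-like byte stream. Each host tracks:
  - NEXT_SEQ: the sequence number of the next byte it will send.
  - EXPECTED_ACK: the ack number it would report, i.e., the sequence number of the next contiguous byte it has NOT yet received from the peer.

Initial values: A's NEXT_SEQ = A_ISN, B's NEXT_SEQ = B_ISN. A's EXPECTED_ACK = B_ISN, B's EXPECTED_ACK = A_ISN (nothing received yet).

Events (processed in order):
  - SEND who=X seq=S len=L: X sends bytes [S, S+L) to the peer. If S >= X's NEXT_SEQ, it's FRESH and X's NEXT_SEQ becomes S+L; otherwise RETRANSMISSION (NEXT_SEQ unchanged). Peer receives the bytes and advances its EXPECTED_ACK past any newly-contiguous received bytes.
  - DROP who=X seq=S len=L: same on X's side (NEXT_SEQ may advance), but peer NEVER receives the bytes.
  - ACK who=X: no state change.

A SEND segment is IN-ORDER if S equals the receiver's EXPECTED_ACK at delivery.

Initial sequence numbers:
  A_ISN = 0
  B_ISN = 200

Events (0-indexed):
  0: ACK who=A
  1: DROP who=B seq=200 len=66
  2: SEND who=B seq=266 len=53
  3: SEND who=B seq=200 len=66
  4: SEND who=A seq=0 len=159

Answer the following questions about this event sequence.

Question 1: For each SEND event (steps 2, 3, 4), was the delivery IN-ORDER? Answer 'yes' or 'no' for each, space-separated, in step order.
Answer: no yes yes

Derivation:
Step 2: SEND seq=266 -> out-of-order
Step 3: SEND seq=200 -> in-order
Step 4: SEND seq=0 -> in-order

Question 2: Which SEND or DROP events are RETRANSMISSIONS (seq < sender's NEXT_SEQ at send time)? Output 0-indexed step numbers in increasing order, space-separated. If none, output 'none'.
Step 1: DROP seq=200 -> fresh
Step 2: SEND seq=266 -> fresh
Step 3: SEND seq=200 -> retransmit
Step 4: SEND seq=0 -> fresh

Answer: 3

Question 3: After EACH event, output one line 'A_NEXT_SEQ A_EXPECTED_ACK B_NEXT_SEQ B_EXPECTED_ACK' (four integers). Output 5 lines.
0 200 200 0
0 200 266 0
0 200 319 0
0 319 319 0
159 319 319 159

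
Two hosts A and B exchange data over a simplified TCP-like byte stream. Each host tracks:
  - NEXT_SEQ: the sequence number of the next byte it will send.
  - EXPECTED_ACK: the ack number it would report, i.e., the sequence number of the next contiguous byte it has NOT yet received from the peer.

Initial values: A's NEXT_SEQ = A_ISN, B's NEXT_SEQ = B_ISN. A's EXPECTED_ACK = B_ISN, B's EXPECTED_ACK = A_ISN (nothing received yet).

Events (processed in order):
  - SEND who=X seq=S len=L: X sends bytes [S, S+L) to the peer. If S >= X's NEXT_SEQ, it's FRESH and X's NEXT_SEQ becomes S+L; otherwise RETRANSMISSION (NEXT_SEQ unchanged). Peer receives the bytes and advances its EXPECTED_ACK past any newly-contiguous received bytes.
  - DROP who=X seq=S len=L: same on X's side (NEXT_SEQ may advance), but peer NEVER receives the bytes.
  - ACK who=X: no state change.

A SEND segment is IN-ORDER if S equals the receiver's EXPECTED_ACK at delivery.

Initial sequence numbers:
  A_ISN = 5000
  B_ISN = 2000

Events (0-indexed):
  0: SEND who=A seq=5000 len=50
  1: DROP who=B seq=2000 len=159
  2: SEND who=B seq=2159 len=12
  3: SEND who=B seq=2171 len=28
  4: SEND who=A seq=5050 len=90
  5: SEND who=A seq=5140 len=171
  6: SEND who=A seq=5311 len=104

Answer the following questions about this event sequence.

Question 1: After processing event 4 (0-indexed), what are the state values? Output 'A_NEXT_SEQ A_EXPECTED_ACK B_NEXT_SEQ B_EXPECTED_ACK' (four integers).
After event 0: A_seq=5050 A_ack=2000 B_seq=2000 B_ack=5050
After event 1: A_seq=5050 A_ack=2000 B_seq=2159 B_ack=5050
After event 2: A_seq=5050 A_ack=2000 B_seq=2171 B_ack=5050
After event 3: A_seq=5050 A_ack=2000 B_seq=2199 B_ack=5050
After event 4: A_seq=5140 A_ack=2000 B_seq=2199 B_ack=5140

5140 2000 2199 5140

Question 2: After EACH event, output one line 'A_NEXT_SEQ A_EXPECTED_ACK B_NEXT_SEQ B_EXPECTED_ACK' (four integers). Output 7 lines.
5050 2000 2000 5050
5050 2000 2159 5050
5050 2000 2171 5050
5050 2000 2199 5050
5140 2000 2199 5140
5311 2000 2199 5311
5415 2000 2199 5415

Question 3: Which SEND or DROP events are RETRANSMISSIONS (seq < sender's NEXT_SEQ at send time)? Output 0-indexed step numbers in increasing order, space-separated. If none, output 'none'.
Answer: none

Derivation:
Step 0: SEND seq=5000 -> fresh
Step 1: DROP seq=2000 -> fresh
Step 2: SEND seq=2159 -> fresh
Step 3: SEND seq=2171 -> fresh
Step 4: SEND seq=5050 -> fresh
Step 5: SEND seq=5140 -> fresh
Step 6: SEND seq=5311 -> fresh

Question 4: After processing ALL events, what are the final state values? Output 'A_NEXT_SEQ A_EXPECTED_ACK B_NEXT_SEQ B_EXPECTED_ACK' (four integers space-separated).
After event 0: A_seq=5050 A_ack=2000 B_seq=2000 B_ack=5050
After event 1: A_seq=5050 A_ack=2000 B_seq=2159 B_ack=5050
After event 2: A_seq=5050 A_ack=2000 B_seq=2171 B_ack=5050
After event 3: A_seq=5050 A_ack=2000 B_seq=2199 B_ack=5050
After event 4: A_seq=5140 A_ack=2000 B_seq=2199 B_ack=5140
After event 5: A_seq=5311 A_ack=2000 B_seq=2199 B_ack=5311
After event 6: A_seq=5415 A_ack=2000 B_seq=2199 B_ack=5415

Answer: 5415 2000 2199 5415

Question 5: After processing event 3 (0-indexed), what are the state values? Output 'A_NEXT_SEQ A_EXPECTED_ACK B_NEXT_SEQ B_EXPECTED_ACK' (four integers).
After event 0: A_seq=5050 A_ack=2000 B_seq=2000 B_ack=5050
After event 1: A_seq=5050 A_ack=2000 B_seq=2159 B_ack=5050
After event 2: A_seq=5050 A_ack=2000 B_seq=2171 B_ack=5050
After event 3: A_seq=5050 A_ack=2000 B_seq=2199 B_ack=5050

5050 2000 2199 5050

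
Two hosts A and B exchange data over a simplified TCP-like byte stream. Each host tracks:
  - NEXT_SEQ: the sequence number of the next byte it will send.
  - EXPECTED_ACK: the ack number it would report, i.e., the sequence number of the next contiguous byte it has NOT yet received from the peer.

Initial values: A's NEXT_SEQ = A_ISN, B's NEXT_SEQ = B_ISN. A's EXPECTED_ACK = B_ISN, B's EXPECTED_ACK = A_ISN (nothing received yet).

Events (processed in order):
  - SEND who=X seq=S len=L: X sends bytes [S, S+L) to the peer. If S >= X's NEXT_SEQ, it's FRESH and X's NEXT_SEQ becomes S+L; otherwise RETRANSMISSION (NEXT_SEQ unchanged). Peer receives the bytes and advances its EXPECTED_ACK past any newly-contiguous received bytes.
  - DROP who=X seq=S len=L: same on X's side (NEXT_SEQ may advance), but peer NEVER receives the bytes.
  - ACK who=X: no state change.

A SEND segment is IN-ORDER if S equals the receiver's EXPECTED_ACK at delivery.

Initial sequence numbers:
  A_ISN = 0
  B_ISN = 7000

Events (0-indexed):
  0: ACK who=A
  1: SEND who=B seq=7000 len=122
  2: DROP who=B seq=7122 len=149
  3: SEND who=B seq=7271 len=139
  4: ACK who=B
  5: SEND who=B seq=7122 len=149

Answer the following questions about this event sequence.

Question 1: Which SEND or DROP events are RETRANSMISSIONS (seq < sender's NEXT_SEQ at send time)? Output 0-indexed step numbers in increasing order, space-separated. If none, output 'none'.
Answer: 5

Derivation:
Step 1: SEND seq=7000 -> fresh
Step 2: DROP seq=7122 -> fresh
Step 3: SEND seq=7271 -> fresh
Step 5: SEND seq=7122 -> retransmit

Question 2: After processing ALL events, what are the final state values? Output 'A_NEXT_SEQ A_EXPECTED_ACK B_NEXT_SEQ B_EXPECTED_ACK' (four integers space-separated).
After event 0: A_seq=0 A_ack=7000 B_seq=7000 B_ack=0
After event 1: A_seq=0 A_ack=7122 B_seq=7122 B_ack=0
After event 2: A_seq=0 A_ack=7122 B_seq=7271 B_ack=0
After event 3: A_seq=0 A_ack=7122 B_seq=7410 B_ack=0
After event 4: A_seq=0 A_ack=7122 B_seq=7410 B_ack=0
After event 5: A_seq=0 A_ack=7410 B_seq=7410 B_ack=0

Answer: 0 7410 7410 0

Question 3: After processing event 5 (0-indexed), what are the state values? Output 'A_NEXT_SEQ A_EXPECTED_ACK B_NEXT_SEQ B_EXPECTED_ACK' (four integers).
After event 0: A_seq=0 A_ack=7000 B_seq=7000 B_ack=0
After event 1: A_seq=0 A_ack=7122 B_seq=7122 B_ack=0
After event 2: A_seq=0 A_ack=7122 B_seq=7271 B_ack=0
After event 3: A_seq=0 A_ack=7122 B_seq=7410 B_ack=0
After event 4: A_seq=0 A_ack=7122 B_seq=7410 B_ack=0
After event 5: A_seq=0 A_ack=7410 B_seq=7410 B_ack=0

0 7410 7410 0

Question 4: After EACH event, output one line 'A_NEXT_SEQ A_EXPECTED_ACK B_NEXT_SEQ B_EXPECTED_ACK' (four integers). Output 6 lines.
0 7000 7000 0
0 7122 7122 0
0 7122 7271 0
0 7122 7410 0
0 7122 7410 0
0 7410 7410 0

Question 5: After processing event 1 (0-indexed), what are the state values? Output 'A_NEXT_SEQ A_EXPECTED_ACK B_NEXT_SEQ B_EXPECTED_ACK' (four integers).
After event 0: A_seq=0 A_ack=7000 B_seq=7000 B_ack=0
After event 1: A_seq=0 A_ack=7122 B_seq=7122 B_ack=0

0 7122 7122 0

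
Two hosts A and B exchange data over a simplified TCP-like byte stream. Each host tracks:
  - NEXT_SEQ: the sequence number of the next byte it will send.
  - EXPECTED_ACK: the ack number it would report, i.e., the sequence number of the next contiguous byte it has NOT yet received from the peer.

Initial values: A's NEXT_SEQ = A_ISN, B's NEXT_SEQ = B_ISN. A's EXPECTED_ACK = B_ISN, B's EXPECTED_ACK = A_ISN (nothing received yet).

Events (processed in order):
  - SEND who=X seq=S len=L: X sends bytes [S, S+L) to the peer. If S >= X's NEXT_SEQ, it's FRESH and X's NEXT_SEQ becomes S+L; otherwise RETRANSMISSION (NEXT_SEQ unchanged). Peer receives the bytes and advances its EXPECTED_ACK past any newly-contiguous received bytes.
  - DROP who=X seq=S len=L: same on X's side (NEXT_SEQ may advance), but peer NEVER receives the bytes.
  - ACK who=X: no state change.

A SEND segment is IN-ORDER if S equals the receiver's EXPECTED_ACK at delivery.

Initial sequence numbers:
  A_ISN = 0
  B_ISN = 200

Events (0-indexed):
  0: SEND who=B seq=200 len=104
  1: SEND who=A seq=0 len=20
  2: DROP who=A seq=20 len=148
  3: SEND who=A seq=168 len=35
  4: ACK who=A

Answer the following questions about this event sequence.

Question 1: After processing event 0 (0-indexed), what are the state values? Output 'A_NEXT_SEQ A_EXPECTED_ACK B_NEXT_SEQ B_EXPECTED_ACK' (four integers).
After event 0: A_seq=0 A_ack=304 B_seq=304 B_ack=0

0 304 304 0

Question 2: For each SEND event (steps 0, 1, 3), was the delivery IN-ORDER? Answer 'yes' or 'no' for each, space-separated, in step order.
Step 0: SEND seq=200 -> in-order
Step 1: SEND seq=0 -> in-order
Step 3: SEND seq=168 -> out-of-order

Answer: yes yes no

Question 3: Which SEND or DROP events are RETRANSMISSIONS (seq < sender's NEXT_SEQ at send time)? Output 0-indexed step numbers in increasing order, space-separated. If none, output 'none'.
Answer: none

Derivation:
Step 0: SEND seq=200 -> fresh
Step 1: SEND seq=0 -> fresh
Step 2: DROP seq=20 -> fresh
Step 3: SEND seq=168 -> fresh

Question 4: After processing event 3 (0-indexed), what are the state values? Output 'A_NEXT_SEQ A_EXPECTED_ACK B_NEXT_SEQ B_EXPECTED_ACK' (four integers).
After event 0: A_seq=0 A_ack=304 B_seq=304 B_ack=0
After event 1: A_seq=20 A_ack=304 B_seq=304 B_ack=20
After event 2: A_seq=168 A_ack=304 B_seq=304 B_ack=20
After event 3: A_seq=203 A_ack=304 B_seq=304 B_ack=20

203 304 304 20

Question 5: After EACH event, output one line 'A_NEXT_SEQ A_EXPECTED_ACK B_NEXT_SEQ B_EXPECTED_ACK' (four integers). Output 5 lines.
0 304 304 0
20 304 304 20
168 304 304 20
203 304 304 20
203 304 304 20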